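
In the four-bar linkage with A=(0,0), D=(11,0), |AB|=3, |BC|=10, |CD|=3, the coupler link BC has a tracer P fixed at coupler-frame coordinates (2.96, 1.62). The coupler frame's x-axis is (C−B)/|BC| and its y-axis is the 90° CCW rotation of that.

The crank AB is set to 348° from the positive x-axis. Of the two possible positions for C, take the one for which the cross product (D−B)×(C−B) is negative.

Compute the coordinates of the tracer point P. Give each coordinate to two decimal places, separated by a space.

A=(0,0), D=(11.00,0)
B = A + 3.00·(cos348°, sin348°) = (2.9344, -0.6237)
|BD| = 8.0896
circle(B,10.00) ∩ circle(D,3.00): a=9.6693, h=2.5504
  candidates: C₊=(12.3783,2.6646) cross=20.632; C₋=(12.7716,-2.4210) cross=-20.632
  mode - wants cross < 0 → take C=(12.7716,-2.4210) (cross=-20.632)
ex = (C−B)/|BC| = (0.9837,-0.1797); ey = (0.1797,0.9837)
P = B + 2.96·ex + 1.62·ey = (6.1374,0.4379)

6.14 0.44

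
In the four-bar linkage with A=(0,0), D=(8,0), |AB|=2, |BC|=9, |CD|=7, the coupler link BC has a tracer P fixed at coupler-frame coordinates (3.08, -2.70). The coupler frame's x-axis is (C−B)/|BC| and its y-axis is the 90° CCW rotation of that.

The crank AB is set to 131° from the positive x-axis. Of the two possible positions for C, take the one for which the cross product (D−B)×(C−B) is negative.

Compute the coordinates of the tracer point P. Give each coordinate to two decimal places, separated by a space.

A=(0,0), D=(8.00,0)
B = A + 2.00·(cos131°, sin131°) = (-1.3121, 1.5094)
|BD| = 9.4337
circle(B,9.00) ∩ circle(D,7.00): a=6.4129, h=6.3147
  candidates: C₊=(6.0285,6.7166) cross=59.570; C₋=(4.0078,-5.7500) cross=-59.570
  mode - wants cross < 0 → take C=(4.0078,-5.7500) (cross=-59.570)
ex = (C−B)/|BC| = (0.5911,-0.8066); ey = (0.8066,0.5911)
P = B + 3.08·ex + -2.70·ey = (-1.6693,-2.5709)

-1.67 -2.57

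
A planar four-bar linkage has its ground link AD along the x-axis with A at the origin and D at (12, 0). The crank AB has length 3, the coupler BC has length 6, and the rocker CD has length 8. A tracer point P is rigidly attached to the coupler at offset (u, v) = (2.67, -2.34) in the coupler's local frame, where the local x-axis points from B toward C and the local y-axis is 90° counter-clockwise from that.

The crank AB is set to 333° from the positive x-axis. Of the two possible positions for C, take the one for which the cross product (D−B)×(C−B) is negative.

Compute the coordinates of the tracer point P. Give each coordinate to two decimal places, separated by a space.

2.65 -4.91

A=(0,0), D=(12.00,0)
B = A + 3.00·(cos333°, sin333°) = (2.6730, -1.3620)
|BD| = 9.4259
circle(B,6.00) ∩ circle(D,8.00): a=3.2277, h=5.0579
  candidates: C₊=(5.1360,4.1092) cross=47.675; C₋=(6.5977,-5.9004) cross=-47.675
  mode - wants cross < 0 → take C=(6.5977,-5.9004) (cross=-47.675)
ex = (C−B)/|BC| = (0.6541,-0.7564); ey = (0.7564,0.6541)
P = B + 2.67·ex + -2.34·ey = (2.6495,-4.9122)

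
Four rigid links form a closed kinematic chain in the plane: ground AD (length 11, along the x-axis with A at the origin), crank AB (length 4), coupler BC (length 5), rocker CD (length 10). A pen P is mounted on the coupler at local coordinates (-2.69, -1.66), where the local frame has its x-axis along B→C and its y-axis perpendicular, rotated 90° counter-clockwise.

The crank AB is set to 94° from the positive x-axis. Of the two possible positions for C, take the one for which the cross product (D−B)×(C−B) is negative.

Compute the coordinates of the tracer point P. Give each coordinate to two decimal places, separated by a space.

A=(0,0), D=(11.00,0)
B = A + 4.00·(cos94°, sin94°) = (-0.2790, 3.9903)
|BD| = 11.9641
circle(B,5.00) ∩ circle(D,10.00): a=2.8476, h=4.1099
  candidates: C₊=(3.7763,6.9151) cross=49.171; C₋=(1.0348,-0.8340) cross=-49.171
  mode - wants cross < 0 → take C=(1.0348,-0.8340) (cross=-49.171)
ex = (C−B)/|BC| = (0.2628,-0.9649); ey = (0.9649,0.2628)
P = B + -2.69·ex + -1.66·ey = (-2.5875,6.1495)

-2.59 6.15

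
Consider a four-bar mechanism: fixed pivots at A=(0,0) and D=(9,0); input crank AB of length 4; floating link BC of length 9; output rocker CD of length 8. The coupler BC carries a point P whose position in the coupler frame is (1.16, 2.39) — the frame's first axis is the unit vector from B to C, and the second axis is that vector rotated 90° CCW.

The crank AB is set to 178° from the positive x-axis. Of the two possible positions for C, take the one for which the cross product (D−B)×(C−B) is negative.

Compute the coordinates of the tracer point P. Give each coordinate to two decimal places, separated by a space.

-1.61 1.31

A=(0,0), D=(9.00,0)
B = A + 4.00·(cos178°, sin178°) = (-3.9976, 0.1396)
|BD| = 12.9983
circle(B,9.00) ∩ circle(D,8.00): a=7.1531, h=5.4620
  candidates: C₊=(3.2138,5.5245) cross=70.997; C₋=(3.0965,-5.3989) cross=-70.997
  mode - wants cross < 0 → take C=(3.0965,-5.3989) (cross=-70.997)
ex = (C−B)/|BC| = (0.7882,-0.6154); ey = (0.6154,0.7882)
P = B + 1.16·ex + 2.39·ey = (-1.6124,1.3096)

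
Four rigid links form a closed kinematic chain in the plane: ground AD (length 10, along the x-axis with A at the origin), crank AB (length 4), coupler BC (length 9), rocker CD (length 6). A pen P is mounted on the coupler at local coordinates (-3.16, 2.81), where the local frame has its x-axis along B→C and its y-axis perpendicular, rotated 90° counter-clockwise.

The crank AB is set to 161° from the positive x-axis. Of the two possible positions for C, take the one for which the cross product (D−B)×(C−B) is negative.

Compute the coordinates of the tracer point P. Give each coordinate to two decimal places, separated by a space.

A=(0,0), D=(10.00,0)
B = A + 4.00·(cos161°, sin161°) = (-3.7821, 1.3023)
|BD| = 13.8435
circle(B,9.00) ∩ circle(D,6.00): a=8.5470, h=2.8192
  candidates: C₊=(4.9923,3.3050) cross=39.028; C₋=(4.4619,-2.3085) cross=-39.028
  mode - wants cross < 0 → take C=(4.4619,-2.3085) (cross=-39.028)
ex = (C−B)/|BC| = (0.9160,-0.4012); ey = (0.4012,0.9160)
P = B + -3.16·ex + 2.81·ey = (-5.5493,5.1440)

-5.55 5.14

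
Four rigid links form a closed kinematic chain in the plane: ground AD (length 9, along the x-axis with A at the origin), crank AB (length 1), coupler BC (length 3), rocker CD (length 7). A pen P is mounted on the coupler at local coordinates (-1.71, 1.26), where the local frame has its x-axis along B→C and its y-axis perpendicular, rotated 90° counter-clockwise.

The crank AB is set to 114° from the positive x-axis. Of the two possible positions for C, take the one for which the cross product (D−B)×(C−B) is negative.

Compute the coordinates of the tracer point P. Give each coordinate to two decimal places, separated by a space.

-1.08 2.93

A=(0,0), D=(9.00,0)
B = A + 1.00·(cos114°, sin114°) = (-0.4067, 0.9135)
|BD| = 9.4510
circle(B,3.00) ∩ circle(D,7.00): a=2.6093, h=1.4804
  candidates: C₊=(2.3335,2.1348) cross=13.991; C₋=(2.0473,-0.8121) cross=-13.991
  mode - wants cross < 0 → take C=(2.0473,-0.8121) (cross=-13.991)
ex = (C−B)/|BC| = (0.8180,-0.5752); ey = (0.5752,0.8180)
P = B + -1.71·ex + 1.26·ey = (-1.0807,2.9278)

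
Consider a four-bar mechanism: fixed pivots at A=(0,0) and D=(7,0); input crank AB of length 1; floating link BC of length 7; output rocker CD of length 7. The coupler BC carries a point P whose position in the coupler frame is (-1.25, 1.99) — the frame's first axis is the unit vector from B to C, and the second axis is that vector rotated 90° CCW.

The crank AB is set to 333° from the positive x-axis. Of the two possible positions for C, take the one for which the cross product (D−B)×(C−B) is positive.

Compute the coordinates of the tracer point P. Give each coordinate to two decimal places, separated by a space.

-1.42 -0.88

A=(0,0), D=(7.00,0)
B = A + 1.00·(cos333°, sin333°) = (0.8910, -0.4540)
|BD| = 6.1258
circle(B,7.00) ∩ circle(D,7.00): a=3.0629, h=6.2943
  candidates: C₊=(3.4790,6.0500) cross=38.558; C₋=(4.4120,-6.5040) cross=-38.558
  mode + wants cross > 0 → take C=(3.4790,6.0500) (cross=38.558)
ex = (C−B)/|BC| = (0.3697,0.9291); ey = (-0.9291,0.3697)
P = B + -1.25·ex + 1.99·ey = (-1.4201,-0.8797)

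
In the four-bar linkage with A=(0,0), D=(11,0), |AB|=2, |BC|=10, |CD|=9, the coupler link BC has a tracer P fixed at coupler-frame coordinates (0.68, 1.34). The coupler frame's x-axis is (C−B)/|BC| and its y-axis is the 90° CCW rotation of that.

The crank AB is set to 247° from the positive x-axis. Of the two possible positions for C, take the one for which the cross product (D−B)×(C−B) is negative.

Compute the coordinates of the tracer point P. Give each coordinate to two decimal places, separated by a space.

0.59 -1.22

A=(0,0), D=(11.00,0)
B = A + 2.00·(cos247°, sin247°) = (-0.7815, -1.8410)
|BD| = 11.9244
circle(B,10.00) ∩ circle(D,9.00): a=6.7589, h=7.3700
  candidates: C₊=(4.7585,6.4842) cross=87.883; C₋=(7.0343,-8.0792) cross=-87.883
  mode - wants cross < 0 → take C=(7.0343,-8.0792) (cross=-87.883)
ex = (C−B)/|BC| = (0.7816,-0.6238); ey = (0.6238,0.7816)
P = B + 0.68·ex + 1.34·ey = (0.5859,-1.2179)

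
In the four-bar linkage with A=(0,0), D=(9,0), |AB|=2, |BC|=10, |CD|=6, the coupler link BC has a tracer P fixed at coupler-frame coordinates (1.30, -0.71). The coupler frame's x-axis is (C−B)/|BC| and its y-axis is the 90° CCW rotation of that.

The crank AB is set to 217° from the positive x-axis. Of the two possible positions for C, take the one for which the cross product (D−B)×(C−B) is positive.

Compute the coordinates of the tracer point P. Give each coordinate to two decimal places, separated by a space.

-0.15 -0.91

A=(0,0), D=(9.00,0)
B = A + 2.00·(cos217°, sin217°) = (-1.5973, -1.2036)
|BD| = 10.6654
circle(B,10.00) ∩ circle(D,6.00): a=8.3331, h=5.5281
  candidates: C₊=(6.0587,5.2296) cross=58.960; C₋=(7.3064,-5.7560) cross=-58.960
  mode + wants cross > 0 → take C=(6.0587,5.2296) (cross=58.960)
ex = (C−B)/|BC| = (0.7656,0.6433); ey = (-0.6433,0.7656)
P = B + 1.30·ex + -0.71·ey = (-0.1452,-0.9109)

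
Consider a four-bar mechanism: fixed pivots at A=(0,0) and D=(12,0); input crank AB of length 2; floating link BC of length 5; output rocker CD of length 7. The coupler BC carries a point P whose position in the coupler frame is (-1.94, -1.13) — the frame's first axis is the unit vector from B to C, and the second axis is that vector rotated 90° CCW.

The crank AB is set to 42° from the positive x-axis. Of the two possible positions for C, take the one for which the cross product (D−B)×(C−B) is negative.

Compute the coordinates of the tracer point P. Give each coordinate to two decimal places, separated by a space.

-0.72 1.75

A=(0,0), D=(12.00,0)
B = A + 2.00·(cos42°, sin42°) = (1.4863, 1.3383)
|BD| = 10.5985
circle(B,5.00) ∩ circle(D,7.00): a=4.1670, h=2.7633
  candidates: C₊=(5.9689,3.5533) cross=29.287; C₋=(5.2711,-1.9291) cross=-29.287
  mode - wants cross < 0 → take C=(5.2711,-1.9291) (cross=-29.287)
ex = (C−B)/|BC| = (0.7570,-0.6535); ey = (0.6535,0.7570)
P = B + -1.94·ex + -1.13·ey = (-0.7206,1.7506)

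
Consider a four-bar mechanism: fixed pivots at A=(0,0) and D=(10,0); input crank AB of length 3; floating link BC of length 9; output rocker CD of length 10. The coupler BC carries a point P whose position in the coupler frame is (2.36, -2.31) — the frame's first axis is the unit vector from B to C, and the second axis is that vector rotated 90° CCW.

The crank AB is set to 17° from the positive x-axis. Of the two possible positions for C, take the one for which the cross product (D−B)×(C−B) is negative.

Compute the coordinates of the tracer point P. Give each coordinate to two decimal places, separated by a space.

0.89 -1.77

A=(0,0), D=(10.00,0)
B = A + 3.00·(cos17°, sin17°) = (2.8689, 0.8771)
|BD| = 7.1848
circle(B,9.00) ∩ circle(D,10.00): a=2.2702, h=8.7090
  candidates: C₊=(6.1853,9.2438) cross=62.572; C₋=(4.0589,-8.0439) cross=-62.572
  mode - wants cross < 0 → take C=(4.0589,-8.0439) (cross=-62.572)
ex = (C−B)/|BC| = (0.1322,-0.9912); ey = (0.9912,0.1322)
P = B + 2.36·ex + -2.31·ey = (0.8912,-1.7676)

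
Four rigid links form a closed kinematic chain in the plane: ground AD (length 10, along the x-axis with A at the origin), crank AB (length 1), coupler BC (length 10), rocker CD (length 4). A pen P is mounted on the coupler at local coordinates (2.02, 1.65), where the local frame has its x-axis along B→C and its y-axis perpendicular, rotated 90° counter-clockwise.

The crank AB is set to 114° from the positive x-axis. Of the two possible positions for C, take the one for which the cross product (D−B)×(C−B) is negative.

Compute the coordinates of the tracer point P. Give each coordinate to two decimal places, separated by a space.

2.15 1.45

A=(0,0), D=(10.00,0)
B = A + 1.00·(cos114°, sin114°) = (-0.4067, 0.9135)
|BD| = 10.4468
circle(B,10.00) ∩ circle(D,4.00): a=9.2438, h=3.8148
  candidates: C₊=(9.1352,3.9054) cross=39.852; C₋=(8.4680,-3.6950) cross=-39.852
  mode - wants cross < 0 → take C=(8.4680,-3.6950) (cross=-39.852)
ex = (C−B)/|BC| = (0.8875,-0.4609); ey = (0.4609,0.8875)
P = B + 2.02·ex + 1.65·ey = (2.1464,1.4470)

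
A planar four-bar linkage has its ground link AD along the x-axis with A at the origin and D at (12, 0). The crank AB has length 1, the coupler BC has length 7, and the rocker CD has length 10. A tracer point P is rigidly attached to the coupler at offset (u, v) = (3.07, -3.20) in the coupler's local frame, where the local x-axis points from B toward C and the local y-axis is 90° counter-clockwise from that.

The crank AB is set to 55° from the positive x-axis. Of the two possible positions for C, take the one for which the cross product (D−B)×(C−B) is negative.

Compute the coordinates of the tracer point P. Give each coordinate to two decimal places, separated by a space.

A=(0,0), D=(12.00,0)
B = A + 1.00·(cos55°, sin55°) = (0.5736, 0.8192)
|BD| = 11.4557
circle(B,7.00) ∩ circle(D,10.00): a=3.5019, h=6.0611
  candidates: C₊=(4.4999,6.6143) cross=69.434; C₋=(3.6331,-5.4768) cross=-69.434
  mode - wants cross < 0 → take C=(3.6331,-5.4768) (cross=-69.434)
ex = (C−B)/|BC| = (0.4371,-0.8994); ey = (0.8994,0.4371)
P = B + 3.07·ex + -3.20·ey = (-0.9627,-3.3407)

-0.96 -3.34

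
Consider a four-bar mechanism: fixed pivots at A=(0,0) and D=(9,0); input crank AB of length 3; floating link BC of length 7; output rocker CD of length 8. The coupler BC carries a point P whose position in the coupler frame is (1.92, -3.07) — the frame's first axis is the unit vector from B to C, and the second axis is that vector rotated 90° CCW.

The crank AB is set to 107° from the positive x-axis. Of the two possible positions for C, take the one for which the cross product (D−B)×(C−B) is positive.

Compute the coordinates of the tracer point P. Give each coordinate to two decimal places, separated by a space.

2.45 1.44

A=(0,0), D=(9.00,0)
B = A + 3.00·(cos107°, sin107°) = (-0.8771, 2.8689)
|BD| = 10.2853
circle(B,7.00) ∩ circle(D,8.00): a=4.4135, h=5.4333
  candidates: C₊=(4.8767,6.8556) cross=55.884; C₋=(1.8457,-3.5798) cross=-55.884
  mode + wants cross > 0 → take C=(4.8767,6.8556) (cross=55.884)
ex = (C−B)/|BC| = (0.8220,0.5695); ey = (-0.5695,0.8220)
P = B + 1.92·ex + -3.07·ey = (2.4495,1.4389)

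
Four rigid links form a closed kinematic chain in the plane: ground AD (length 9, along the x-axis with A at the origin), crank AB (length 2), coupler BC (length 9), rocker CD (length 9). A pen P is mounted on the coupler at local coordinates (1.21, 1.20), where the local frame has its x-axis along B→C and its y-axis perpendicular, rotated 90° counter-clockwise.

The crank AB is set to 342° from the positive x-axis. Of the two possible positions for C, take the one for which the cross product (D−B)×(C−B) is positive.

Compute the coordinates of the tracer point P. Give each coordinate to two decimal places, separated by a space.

1.14 0.91

A=(0,0), D=(9.00,0)
B = A + 2.00·(cos342°, sin342°) = (1.9021, -0.6180)
|BD| = 7.1247
circle(B,9.00) ∩ circle(D,9.00): a=3.5624, h=8.2650
  candidates: C₊=(4.7341,7.9248) cross=58.886; C₋=(6.1680,-8.5428) cross=-58.886
  mode + wants cross > 0 → take C=(4.7341,7.9248) (cross=58.886)
ex = (C−B)/|BC| = (0.3147,0.9492); ey = (-0.9492,0.3147)
P = B + 1.21·ex + 1.20·ey = (1.1438,0.9081)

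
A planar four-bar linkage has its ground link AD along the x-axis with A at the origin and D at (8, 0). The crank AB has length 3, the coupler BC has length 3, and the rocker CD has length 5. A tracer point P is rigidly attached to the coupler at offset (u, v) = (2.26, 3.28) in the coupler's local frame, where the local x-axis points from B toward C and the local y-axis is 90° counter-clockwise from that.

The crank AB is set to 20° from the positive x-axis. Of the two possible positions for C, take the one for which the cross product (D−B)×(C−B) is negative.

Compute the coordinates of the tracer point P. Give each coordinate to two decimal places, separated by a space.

A=(0,0), D=(8.00,0)
B = A + 3.00·(cos20°, sin20°) = (2.8191, 1.0261)
|BD| = 5.2815
circle(B,3.00) ∩ circle(D,5.00): a=1.1261, h=2.7806
  candidates: C₊=(4.4639,3.5350) cross=14.686; C₋=(3.3835,-1.9204) cross=-14.686
  mode - wants cross < 0 → take C=(3.3835,-1.9204) (cross=-14.686)
ex = (C−B)/|BC| = (0.1881,-0.9821); ey = (0.9821,0.1881)
P = B + 2.26·ex + 3.28·ey = (6.4657,-0.5765)

6.47 -0.58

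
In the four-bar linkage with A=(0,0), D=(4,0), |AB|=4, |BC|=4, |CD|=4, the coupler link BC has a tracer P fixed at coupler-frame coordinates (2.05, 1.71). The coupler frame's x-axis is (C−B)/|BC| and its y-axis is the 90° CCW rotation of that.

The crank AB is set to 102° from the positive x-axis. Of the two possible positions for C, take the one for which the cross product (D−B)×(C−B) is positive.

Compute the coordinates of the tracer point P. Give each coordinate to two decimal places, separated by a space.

A=(0,0), D=(4.00,0)
B = A + 4.00·(cos102°, sin102°) = (-0.8316, 3.9126)
|BD| = 6.2172
circle(B,4.00) ∩ circle(D,4.00): a=3.1086, h=2.5173
  candidates: C₊=(3.1684,3.9126) cross=15.650; C₋=(0.0000,0.0000) cross=-15.650
  mode + wants cross > 0 → take C=(3.1684,3.9126) (cross=15.650)
ex = (C−B)/|BC| = (1.0000,0.0000); ey = (-0.0000,1.0000)
P = B + 2.05·ex + 1.71·ey = (1.2184,5.6226)

1.22 5.62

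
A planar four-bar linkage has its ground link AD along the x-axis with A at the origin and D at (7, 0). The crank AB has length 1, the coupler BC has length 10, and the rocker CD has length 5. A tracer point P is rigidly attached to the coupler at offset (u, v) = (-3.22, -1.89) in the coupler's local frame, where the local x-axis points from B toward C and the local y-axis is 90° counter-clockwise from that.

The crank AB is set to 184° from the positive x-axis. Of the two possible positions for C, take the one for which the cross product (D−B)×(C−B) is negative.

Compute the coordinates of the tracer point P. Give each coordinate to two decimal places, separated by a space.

-4.73 -0.15

A=(0,0), D=(7.00,0)
B = A + 1.00·(cos184°, sin184°) = (-0.9976, -0.0698)
|BD| = 7.9979
circle(B,10.00) ∩ circle(D,5.00): a=8.6877, h=4.9522
  candidates: C₊=(7.6466,4.9580) cross=39.607; C₋=(7.7330,-4.9460) cross=-39.607
  mode - wants cross < 0 → take C=(7.7330,-4.9460) (cross=-39.607)
ex = (C−B)/|BC| = (0.8731,-0.4876); ey = (0.4876,0.8731)
P = B + -3.22·ex + -1.89·ey = (-4.7304,-0.1497)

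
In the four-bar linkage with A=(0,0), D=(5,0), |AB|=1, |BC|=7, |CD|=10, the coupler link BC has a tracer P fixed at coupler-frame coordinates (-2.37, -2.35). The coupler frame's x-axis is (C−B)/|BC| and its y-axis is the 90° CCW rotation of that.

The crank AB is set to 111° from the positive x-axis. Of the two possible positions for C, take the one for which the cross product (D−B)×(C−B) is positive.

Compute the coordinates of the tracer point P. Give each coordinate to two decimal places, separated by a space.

2.24 -1.16

A=(0,0), D=(5.00,0)
B = A + 1.00·(cos111°, sin111°) = (-0.3584, 0.9336)
|BD| = 5.4391
circle(B,7.00) ∩ circle(D,10.00): a=-1.9687, h=6.7174
  candidates: C₊=(-1.1449,7.8893) cross=36.537; C₋=(-3.4509,-5.3463) cross=-36.537
  mode + wants cross > 0 → take C=(-1.1449,7.8893) (cross=36.537)
ex = (C−B)/|BC| = (-0.1124,0.9937); ey = (-0.9937,-0.1124)
P = B + -2.37·ex + -2.35·ey = (2.2430,-1.1574)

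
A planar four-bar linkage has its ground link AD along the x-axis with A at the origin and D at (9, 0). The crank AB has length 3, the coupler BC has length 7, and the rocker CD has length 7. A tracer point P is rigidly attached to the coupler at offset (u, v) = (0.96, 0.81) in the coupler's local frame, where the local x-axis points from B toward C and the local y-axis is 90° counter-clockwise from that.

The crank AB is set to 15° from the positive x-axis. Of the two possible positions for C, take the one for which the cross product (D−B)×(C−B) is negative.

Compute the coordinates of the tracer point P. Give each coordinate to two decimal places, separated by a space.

A=(0,0), D=(9.00,0)
B = A + 3.00·(cos15°, sin15°) = (2.8978, 0.7765)
|BD| = 6.1514
circle(B,7.00) ∩ circle(D,7.00): a=3.0757, h=6.2881
  candidates: C₊=(6.7426,6.6260) cross=38.681; C₋=(5.1552,-5.8496) cross=-38.681
  mode - wants cross < 0 → take C=(5.1552,-5.8496) (cross=-38.681)
ex = (C−B)/|BC| = (0.3225,-0.9466); ey = (0.9466,0.3225)
P = B + 0.96·ex + 0.81·ey = (3.9741,0.1290)

3.97 0.13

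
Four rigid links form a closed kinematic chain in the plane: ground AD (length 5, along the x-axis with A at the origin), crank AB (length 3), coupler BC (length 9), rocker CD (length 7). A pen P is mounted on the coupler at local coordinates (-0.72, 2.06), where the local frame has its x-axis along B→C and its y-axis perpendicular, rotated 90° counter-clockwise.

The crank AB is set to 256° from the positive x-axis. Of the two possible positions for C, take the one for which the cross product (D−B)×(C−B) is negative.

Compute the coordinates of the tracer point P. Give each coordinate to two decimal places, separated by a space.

-0.56 -0.74

A=(0,0), D=(5.00,0)
B = A + 3.00·(cos256°, sin256°) = (-0.7258, -2.9109)
|BD| = 6.4232
circle(B,9.00) ∩ circle(D,7.00): a=5.7026, h=6.9628
  candidates: C₊=(1.2022,5.8802) cross=44.724; C₋=(7.5130,-6.5334) cross=-44.724
  mode - wants cross < 0 → take C=(7.5130,-6.5334) (cross=-44.724)
ex = (C−B)/|BC| = (0.9154,-0.4025); ey = (0.4025,0.9154)
P = B + -0.72·ex + 2.06·ey = (-0.5557,-0.7353)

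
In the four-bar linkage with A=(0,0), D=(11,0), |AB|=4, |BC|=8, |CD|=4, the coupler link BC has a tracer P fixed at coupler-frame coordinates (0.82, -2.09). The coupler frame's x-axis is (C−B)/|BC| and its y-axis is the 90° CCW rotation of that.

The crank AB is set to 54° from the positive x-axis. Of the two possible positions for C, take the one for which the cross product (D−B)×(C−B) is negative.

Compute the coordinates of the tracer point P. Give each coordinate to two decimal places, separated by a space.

1.41 1.20

A=(0,0), D=(11.00,0)
B = A + 4.00·(cos54°, sin54°) = (2.3511, 3.2361)
|BD| = 9.2344
circle(B,8.00) ∩ circle(D,4.00): a=7.2162, h=3.4535
  candidates: C₊=(10.3200,3.9418) cross=31.891; C₋=(7.8995,-2.5272) cross=-31.891
  mode - wants cross < 0 → take C=(7.8995,-2.5272) (cross=-31.891)
ex = (C−B)/|BC| = (0.6935,-0.7204); ey = (0.7204,0.6935)
P = B + 0.82·ex + -2.09·ey = (1.4142,1.1958)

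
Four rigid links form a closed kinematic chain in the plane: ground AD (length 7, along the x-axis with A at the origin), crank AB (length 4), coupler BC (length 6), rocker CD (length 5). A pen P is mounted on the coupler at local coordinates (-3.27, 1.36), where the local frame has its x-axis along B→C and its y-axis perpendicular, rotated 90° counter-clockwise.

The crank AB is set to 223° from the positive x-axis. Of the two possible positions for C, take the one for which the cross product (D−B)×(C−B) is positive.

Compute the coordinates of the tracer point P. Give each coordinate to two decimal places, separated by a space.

A=(0,0), D=(7.00,0)
B = A + 4.00·(cos223°, sin223°) = (-2.9254, -2.7280)
|BD| = 10.2935
circle(B,6.00) ∩ circle(D,5.00): a=5.6811, h=1.9302
  candidates: C₊=(2.0410,0.6388) cross=19.868; C₋=(3.0640,-3.0835) cross=-19.868
  mode + wants cross > 0 → take C=(2.0410,0.6388) (cross=19.868)
ex = (C−B)/|BC| = (0.8277,0.5611); ey = (-0.5611,0.8277)
P = B + -3.27·ex + 1.36·ey = (-6.3952,-3.4372)

-6.40 -3.44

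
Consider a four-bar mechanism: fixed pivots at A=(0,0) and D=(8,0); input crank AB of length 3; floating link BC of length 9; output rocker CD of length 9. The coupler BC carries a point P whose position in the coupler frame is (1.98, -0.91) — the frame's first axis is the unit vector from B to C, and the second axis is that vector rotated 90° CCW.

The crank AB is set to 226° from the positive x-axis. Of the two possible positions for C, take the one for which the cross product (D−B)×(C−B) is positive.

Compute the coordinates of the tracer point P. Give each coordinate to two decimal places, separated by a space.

-0.48 -0.69

A=(0,0), D=(8.00,0)
B = A + 3.00·(cos226°, sin226°) = (-2.0840, -2.1580)
|BD| = 10.3123
circle(B,9.00) ∩ circle(D,9.00): a=5.1562, h=7.3766
  candidates: C₊=(1.4143,6.1343) cross=76.070; C₋=(4.5017,-8.2923) cross=-76.070
  mode + wants cross > 0 → take C=(1.4143,6.1343) (cross=76.070)
ex = (C−B)/|BC| = (0.3887,0.9214); ey = (-0.9214,0.3887)
P = B + 1.98·ex + -0.91·ey = (-0.4759,-0.6874)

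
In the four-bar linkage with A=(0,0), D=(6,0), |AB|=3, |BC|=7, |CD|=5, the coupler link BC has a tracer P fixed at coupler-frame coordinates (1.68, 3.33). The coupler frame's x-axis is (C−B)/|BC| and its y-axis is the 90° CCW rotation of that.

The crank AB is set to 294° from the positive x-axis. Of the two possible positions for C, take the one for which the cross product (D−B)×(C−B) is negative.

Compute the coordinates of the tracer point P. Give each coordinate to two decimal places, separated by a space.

A=(0,0), D=(6.00,0)
B = A + 3.00·(cos294°, sin294°) = (1.2202, -2.7406)
|BD| = 5.5098
circle(B,7.00) ∩ circle(D,5.00): a=4.9328, h=4.9666
  candidates: C₊=(3.0290,4.0216) cross=27.365; C₋=(7.9700,-4.5956) cross=-27.365
  mode - wants cross < 0 → take C=(7.9700,-4.5956) (cross=-27.365)
ex = (C−B)/|BC| = (0.9643,-0.2650); ey = (0.2650,0.9643)
P = B + 1.68·ex + 3.33·ey = (3.7226,0.0251)

3.72 0.03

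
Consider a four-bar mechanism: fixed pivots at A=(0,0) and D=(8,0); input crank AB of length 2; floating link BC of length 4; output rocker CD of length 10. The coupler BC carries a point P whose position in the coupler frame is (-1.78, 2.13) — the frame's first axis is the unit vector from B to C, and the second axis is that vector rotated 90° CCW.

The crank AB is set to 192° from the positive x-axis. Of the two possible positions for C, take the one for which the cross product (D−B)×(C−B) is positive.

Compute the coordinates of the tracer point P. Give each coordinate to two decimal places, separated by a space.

A=(0,0), D=(8.00,0)
B = A + 2.00·(cos192°, sin192°) = (-1.9563, -0.4158)
|BD| = 9.9650
circle(B,4.00) ∩ circle(D,10.00): a=0.7677, h=3.9256
  candidates: C₊=(-1.3530,3.5384) cross=39.119; C₋=(-1.0254,-4.3060) cross=-39.119
  mode + wants cross > 0 → take C=(-1.3530,3.5384) (cross=39.119)
ex = (C−B)/|BC| = (0.1508,0.9886); ey = (-0.9886,0.1508)
P = B + -1.78·ex + 2.13·ey = (-4.3304,-1.8542)

-4.33 -1.85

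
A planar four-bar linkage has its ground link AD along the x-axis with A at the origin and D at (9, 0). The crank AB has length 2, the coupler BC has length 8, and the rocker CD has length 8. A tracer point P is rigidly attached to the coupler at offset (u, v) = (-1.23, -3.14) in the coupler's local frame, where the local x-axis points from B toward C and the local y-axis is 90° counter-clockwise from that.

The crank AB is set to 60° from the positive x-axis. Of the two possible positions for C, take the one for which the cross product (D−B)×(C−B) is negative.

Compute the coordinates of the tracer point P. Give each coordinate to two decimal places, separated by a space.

-2.37 1.90

A=(0,0), D=(9.00,0)
B = A + 2.00·(cos60°, sin60°) = (1.0000, 1.7321)
|BD| = 8.1854
circle(B,8.00) ∩ circle(D,8.00): a=4.0927, h=6.8739
  candidates: C₊=(6.4545,7.5842) cross=56.265; C₋=(3.5455,-5.8522) cross=-56.265
  mode - wants cross < 0 → take C=(3.5455,-5.8522) (cross=-56.265)
ex = (C−B)/|BC| = (0.3182,-0.9480); ey = (0.9480,0.3182)
P = B + -1.23·ex + -3.14·ey = (-2.3682,1.8990)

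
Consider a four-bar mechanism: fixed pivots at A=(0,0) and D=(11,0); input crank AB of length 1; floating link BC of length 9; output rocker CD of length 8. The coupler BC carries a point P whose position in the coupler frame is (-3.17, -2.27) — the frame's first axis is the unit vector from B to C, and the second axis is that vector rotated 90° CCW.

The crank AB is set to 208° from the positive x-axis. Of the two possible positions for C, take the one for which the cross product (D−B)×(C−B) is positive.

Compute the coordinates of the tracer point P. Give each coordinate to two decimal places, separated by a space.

-1.55 -4.31

A=(0,0), D=(11.00,0)
B = A + 1.00·(cos208°, sin208°) = (-0.8829, -0.4695)
|BD| = 11.8922
circle(B,9.00) ∩ circle(D,8.00): a=6.6609, h=6.0525
  candidates: C₊=(5.5338,5.8413) cross=71.978; C₋=(6.0117,-6.2543) cross=-71.978
  mode + wants cross > 0 → take C=(5.5338,5.8413) (cross=71.978)
ex = (C−B)/|BC| = (0.7130,0.7012); ey = (-0.7012,0.7130)
P = B + -3.17·ex + -2.27·ey = (-1.5514,-4.3107)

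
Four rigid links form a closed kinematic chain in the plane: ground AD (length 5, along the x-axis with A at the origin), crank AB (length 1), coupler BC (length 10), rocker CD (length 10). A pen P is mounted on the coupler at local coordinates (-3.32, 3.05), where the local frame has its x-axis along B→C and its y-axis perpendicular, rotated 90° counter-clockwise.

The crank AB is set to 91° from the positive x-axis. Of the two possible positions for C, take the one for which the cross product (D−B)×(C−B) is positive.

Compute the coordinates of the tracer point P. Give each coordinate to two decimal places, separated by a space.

-4.22 -0.64

A=(0,0), D=(5.00,0)
B = A + 1.00·(cos91°, sin91°) = (-0.0175, 0.9998)
|BD| = 5.1161
circle(B,10.00) ∩ circle(D,10.00): a=2.5581, h=9.6673
  candidates: C₊=(4.3806,9.9808) cross=49.459; C₋=(0.6020,-8.9809) cross=-49.459
  mode + wants cross > 0 → take C=(4.3806,9.9808) (cross=49.459)
ex = (C−B)/|BC| = (0.4398,0.8981); ey = (-0.8981,0.4398)
P = B + -3.32·ex + 3.05·ey = (-4.2168,-0.6404)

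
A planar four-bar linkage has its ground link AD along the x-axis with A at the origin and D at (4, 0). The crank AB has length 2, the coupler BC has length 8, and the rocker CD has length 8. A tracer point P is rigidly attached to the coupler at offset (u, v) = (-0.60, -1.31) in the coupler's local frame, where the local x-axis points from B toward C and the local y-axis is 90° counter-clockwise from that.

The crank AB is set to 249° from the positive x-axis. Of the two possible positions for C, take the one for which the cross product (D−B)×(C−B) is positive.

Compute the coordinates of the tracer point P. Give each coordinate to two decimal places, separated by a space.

0.62 -2.40

A=(0,0), D=(4.00,0)
B = A + 2.00·(cos249°, sin249°) = (-0.7167, -1.8672)
|BD| = 5.0729
circle(B,8.00) ∩ circle(D,8.00): a=2.5364, h=7.5873
  candidates: C₊=(-1.1510,6.1210) cross=38.489; C₋=(4.4343,-7.9882) cross=-38.489
  mode + wants cross > 0 → take C=(-1.1510,6.1210) (cross=38.489)
ex = (C−B)/|BC| = (-0.0543,0.9985); ey = (-0.9985,-0.0543)
P = B + -0.60·ex + -1.31·ey = (0.6239,-2.3952)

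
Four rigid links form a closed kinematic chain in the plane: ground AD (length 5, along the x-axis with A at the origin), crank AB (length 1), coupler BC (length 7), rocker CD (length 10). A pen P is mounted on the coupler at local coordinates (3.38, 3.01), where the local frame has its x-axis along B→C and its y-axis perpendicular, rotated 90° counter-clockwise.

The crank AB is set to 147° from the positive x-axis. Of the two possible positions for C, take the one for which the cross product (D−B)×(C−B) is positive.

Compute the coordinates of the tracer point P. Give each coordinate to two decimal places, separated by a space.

-4.20 3.57

A=(0,0), D=(5.00,0)
B = A + 1.00·(cos147°, sin147°) = (-0.8387, 0.5446)
|BD| = 5.8640
circle(B,7.00) ∩ circle(D,10.00): a=-1.4165, h=6.8552
  candidates: C₊=(-1.6124,7.5017) cross=40.199; C₋=(-2.8858,-6.1493) cross=-40.199
  mode + wants cross > 0 → take C=(-1.6124,7.5017) (cross=40.199)
ex = (C−B)/|BC| = (-0.1105,0.9939); ey = (-0.9939,-0.1105)
P = B + 3.38·ex + 3.01·ey = (-4.2038,3.5712)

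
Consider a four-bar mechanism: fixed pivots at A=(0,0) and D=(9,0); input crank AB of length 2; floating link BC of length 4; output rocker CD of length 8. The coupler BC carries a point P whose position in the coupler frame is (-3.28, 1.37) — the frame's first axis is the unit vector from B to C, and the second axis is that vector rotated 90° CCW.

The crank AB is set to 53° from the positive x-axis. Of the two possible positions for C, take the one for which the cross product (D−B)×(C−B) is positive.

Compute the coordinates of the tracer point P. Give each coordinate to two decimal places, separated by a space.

-1.45 -0.77

A=(0,0), D=(9.00,0)
B = A + 2.00·(cos53°, sin53°) = (1.2036, 1.5973)
|BD| = 7.9583
circle(B,4.00) ∩ circle(D,8.00): a=0.9634, h=3.8822
  candidates: C₊=(2.9266,5.2071) cross=30.896; C₋=(1.3683,-2.3993) cross=-30.896
  mode + wants cross > 0 → take C=(2.9266,5.2071) (cross=30.896)
ex = (C−B)/|BC| = (0.4308,0.9025); ey = (-0.9025,0.4308)
P = B + -3.28·ex + 1.37·ey = (-1.4456,-0.7727)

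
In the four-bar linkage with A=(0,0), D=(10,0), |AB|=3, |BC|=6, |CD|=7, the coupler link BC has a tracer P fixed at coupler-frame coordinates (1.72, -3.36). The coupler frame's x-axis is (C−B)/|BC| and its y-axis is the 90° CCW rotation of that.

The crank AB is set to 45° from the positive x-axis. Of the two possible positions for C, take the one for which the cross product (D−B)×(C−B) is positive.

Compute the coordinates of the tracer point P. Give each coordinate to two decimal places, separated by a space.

A=(0,0), D=(10.00,0)
B = A + 3.00·(cos45°, sin45°) = (2.1213, 2.1213)
|BD| = 8.1593
circle(B,6.00) ∩ circle(D,7.00): a=3.2830, h=5.0221
  candidates: C₊=(6.5971,6.1172) cross=40.977; C₋=(3.9857,-3.5817) cross=-40.977
  mode + wants cross > 0 → take C=(6.5971,6.1172) (cross=40.977)
ex = (C−B)/|BC| = (0.7460,0.6660); ey = (-0.6660,0.7460)
P = B + 1.72·ex + -3.36·ey = (5.6421,0.7604)

5.64 0.76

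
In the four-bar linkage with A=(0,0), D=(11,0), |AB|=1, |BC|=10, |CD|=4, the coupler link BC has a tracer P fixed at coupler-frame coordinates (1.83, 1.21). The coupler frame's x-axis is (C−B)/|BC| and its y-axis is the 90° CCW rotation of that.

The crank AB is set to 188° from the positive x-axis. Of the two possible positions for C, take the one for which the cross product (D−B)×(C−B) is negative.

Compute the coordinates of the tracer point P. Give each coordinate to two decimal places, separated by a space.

A=(0,0), D=(11.00,0)
B = A + 1.00·(cos188°, sin188°) = (-0.9903, -0.1392)
|BD| = 11.9911
circle(B,10.00) ∩ circle(D,4.00): a=9.4981, h=3.1281
  candidates: C₊=(8.4709,3.0990) cross=37.510; C₋=(8.5435,-3.1569) cross=-37.510
  mode - wants cross < 0 → take C=(8.5435,-3.1569) (cross=-37.510)
ex = (C−B)/|BC| = (0.9534,-0.3018); ey = (0.3018,0.9534)
P = B + 1.83·ex + 1.21·ey = (1.1196,0.4622)

1.12 0.46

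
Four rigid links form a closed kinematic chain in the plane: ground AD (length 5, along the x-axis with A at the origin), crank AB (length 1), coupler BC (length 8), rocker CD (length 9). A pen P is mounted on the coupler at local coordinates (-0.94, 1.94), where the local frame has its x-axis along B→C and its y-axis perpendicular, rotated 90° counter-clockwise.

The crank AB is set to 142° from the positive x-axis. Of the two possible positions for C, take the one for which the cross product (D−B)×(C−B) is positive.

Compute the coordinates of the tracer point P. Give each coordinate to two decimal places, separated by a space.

A=(0,0), D=(5.00,0)
B = A + 1.00·(cos142°, sin142°) = (-0.7880, 0.6157)
|BD| = 5.8207
circle(B,8.00) ∩ circle(D,9.00): a=1.4500, h=7.8675
  candidates: C₊=(1.4860,8.2857) cross=45.794; C₋=(-0.1783,-7.3611) cross=-45.794
  mode + wants cross > 0 → take C=(1.4860,8.2857) (cross=45.794)
ex = (C−B)/|BC| = (0.2843,0.9587); ey = (-0.9587,0.2843)
P = B + -0.94·ex + 1.94·ey = (-2.9152,0.2659)

-2.92 0.27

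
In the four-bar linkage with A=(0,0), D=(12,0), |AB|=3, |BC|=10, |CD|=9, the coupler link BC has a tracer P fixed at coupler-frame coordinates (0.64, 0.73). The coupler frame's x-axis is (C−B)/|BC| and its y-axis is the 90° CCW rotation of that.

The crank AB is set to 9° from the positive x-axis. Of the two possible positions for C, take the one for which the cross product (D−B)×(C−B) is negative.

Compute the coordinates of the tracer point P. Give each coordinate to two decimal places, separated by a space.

A=(0,0), D=(12.00,0)
B = A + 3.00·(cos9°, sin9°) = (2.9631, 0.4693)
|BD| = 9.0491
circle(B,10.00) ∩ circle(D,9.00): a=5.5744, h=8.3022
  candidates: C₊=(8.9605,8.4712) cross=75.127; C₋=(8.0994,-8.1108) cross=-75.127
  mode - wants cross < 0 → take C=(8.0994,-8.1108) (cross=-75.127)
ex = (C−B)/|BC| = (0.5136,-0.8580); ey = (0.8580,0.5136)
P = B + 0.64·ex + 0.73·ey = (3.9181,0.2951)

3.92 0.30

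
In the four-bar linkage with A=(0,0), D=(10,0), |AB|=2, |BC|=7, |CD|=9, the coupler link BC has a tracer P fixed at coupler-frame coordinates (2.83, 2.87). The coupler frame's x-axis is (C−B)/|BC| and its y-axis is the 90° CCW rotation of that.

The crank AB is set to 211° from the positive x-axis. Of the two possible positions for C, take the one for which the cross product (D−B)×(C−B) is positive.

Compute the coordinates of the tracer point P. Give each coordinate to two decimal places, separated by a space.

A=(0,0), D=(10.00,0)
B = A + 2.00·(cos211°, sin211°) = (-1.7143, -1.0301)
|BD| = 11.7595
circle(B,7.00) ∩ circle(D,9.00): a=4.5192, h=5.3458
  candidates: C₊=(2.3192,4.6910) cross=62.864; C₋=(3.2557,-5.9594) cross=-62.864
  mode + wants cross > 0 → take C=(2.3192,4.6910) (cross=62.864)
ex = (C−B)/|BC| = (0.5762,0.8173); ey = (-0.8173,0.5762)
P = B + 2.83·ex + 2.87·ey = (-2.4293,2.9366)

-2.43 2.94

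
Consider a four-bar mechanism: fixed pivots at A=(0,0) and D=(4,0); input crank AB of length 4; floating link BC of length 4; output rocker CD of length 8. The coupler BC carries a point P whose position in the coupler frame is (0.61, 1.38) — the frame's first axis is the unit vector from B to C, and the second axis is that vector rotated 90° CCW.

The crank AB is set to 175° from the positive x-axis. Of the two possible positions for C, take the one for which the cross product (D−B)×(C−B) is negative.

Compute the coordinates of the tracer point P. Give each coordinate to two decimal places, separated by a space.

-2.51 0.04

A=(0,0), D=(4.00,0)
B = A + 4.00·(cos175°, sin175°) = (-3.9848, 0.3486)
|BD| = 7.9924
circle(B,4.00) ∩ circle(D,8.00): a=0.9933, h=3.8747
  candidates: C₊=(-2.8234,4.1763) cross=30.968; C₋=(-3.1614,-3.5657) cross=-30.968
  mode - wants cross < 0 → take C=(-3.1614,-3.5657) (cross=-30.968)
ex = (C−B)/|BC| = (0.2058,-0.9786); ey = (0.9786,0.2058)
P = B + 0.61·ex + 1.38·ey = (-2.5088,0.0358)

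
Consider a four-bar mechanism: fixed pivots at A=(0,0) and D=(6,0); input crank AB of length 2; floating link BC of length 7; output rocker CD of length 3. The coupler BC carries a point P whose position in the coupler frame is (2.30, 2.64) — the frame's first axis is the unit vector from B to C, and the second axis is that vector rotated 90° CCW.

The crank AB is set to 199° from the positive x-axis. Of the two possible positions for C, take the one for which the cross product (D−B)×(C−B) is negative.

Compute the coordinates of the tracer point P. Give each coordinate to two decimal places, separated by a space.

1.09 1.18

A=(0,0), D=(6.00,0)
B = A + 2.00·(cos199°, sin199°) = (-1.8910, -0.6511)
|BD| = 7.9179
circle(B,7.00) ∩ circle(D,3.00): a=6.4849, h=2.6356
  candidates: C₊=(4.3551,2.5089) cross=20.869; C₋=(4.7886,-2.7445) cross=-20.869
  mode - wants cross < 0 → take C=(4.7886,-2.7445) (cross=-20.869)
ex = (C−B)/|BC| = (0.9542,-0.2991); ey = (0.2991,0.9542)
P = B + 2.30·ex + 2.64·ey = (1.0932,1.1802)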